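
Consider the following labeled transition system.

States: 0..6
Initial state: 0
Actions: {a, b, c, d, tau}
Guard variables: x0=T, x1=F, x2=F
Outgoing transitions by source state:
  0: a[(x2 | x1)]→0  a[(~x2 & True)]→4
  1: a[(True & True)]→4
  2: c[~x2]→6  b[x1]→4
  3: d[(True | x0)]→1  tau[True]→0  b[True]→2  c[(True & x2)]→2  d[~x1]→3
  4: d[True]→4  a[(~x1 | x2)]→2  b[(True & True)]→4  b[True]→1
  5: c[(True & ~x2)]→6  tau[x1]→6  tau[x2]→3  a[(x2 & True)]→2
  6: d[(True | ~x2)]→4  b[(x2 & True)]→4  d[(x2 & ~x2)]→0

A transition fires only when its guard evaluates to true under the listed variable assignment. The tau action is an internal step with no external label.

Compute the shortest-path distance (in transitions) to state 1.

BFS to 1:
  L0 = {0}
  L1 = {4}
  L2 = {1,2}
depth(1)=2, e.g. a·b

Answer: 2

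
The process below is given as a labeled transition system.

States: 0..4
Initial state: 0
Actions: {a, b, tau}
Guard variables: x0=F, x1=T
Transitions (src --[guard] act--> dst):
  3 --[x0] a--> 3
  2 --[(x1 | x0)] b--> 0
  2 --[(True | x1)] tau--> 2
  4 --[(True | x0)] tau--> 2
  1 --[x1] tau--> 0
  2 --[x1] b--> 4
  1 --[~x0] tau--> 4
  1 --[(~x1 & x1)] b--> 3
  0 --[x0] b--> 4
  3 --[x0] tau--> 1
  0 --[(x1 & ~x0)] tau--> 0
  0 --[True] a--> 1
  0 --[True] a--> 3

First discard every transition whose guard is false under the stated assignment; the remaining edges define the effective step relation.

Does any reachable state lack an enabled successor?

Answer: DEADLOCK at state 3

Trace:
R = {0,1,2,3,4}
  0: a→1  a→3  tau→0  [3 out]
  1: tau→0  tau→4  [2 out]
  2: b→0  b→4  tau→2  [3 out]
  3: ∅  [deadlock]
  4: tau→2  [1 out]
witness 3: a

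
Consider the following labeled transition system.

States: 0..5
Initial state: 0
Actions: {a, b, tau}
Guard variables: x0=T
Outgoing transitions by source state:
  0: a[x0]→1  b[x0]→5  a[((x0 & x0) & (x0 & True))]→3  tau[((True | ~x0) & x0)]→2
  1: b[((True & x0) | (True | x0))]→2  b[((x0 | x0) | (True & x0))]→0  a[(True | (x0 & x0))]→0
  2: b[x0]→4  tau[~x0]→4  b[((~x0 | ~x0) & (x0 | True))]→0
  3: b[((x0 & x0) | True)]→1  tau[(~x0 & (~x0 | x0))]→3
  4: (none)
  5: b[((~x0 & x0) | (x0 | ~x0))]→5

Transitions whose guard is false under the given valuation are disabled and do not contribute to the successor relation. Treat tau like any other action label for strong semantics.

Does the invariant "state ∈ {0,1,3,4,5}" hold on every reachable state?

Inv-set: {0,1,3,4,5}
R = {0,1,2,3,4,5}
  0: safe
  1: safe
  2: outside
  3: safe
  4: safe
  5: safe
witness against invariant: tau → 2

Answer: INVARIANT VIOLATED at state 2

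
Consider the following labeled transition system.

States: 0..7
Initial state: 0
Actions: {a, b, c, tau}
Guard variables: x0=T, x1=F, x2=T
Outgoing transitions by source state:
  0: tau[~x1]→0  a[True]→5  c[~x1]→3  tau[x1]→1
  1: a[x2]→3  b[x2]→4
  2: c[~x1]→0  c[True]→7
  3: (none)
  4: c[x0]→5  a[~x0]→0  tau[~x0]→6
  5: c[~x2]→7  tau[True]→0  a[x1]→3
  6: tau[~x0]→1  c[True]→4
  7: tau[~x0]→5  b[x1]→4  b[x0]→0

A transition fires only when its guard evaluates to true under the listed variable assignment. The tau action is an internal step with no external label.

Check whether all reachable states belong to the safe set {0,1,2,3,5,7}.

Allowed set {0,1,2,3,5,7}
Reach set: {0,3,5}
  0: ✓
  3: ✓
  5: ✓

Answer: INVARIANT HOLDS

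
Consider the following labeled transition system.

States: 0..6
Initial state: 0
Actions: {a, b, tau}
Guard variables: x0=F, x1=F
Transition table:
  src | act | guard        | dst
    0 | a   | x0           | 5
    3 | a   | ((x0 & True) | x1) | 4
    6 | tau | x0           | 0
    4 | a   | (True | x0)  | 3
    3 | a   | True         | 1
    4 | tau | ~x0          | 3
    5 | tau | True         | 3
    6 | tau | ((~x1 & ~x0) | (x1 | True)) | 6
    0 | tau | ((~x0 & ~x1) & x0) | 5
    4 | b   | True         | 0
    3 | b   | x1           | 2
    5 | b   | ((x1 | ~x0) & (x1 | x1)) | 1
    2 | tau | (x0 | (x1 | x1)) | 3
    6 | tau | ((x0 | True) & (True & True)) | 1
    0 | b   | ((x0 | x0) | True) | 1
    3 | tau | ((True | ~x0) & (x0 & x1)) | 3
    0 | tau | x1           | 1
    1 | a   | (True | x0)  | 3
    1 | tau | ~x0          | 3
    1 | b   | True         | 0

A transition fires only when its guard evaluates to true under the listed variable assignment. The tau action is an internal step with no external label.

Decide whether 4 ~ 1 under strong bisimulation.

Refine partition for ~:
  P[0] = {{0,1,2,3,4,5,6}}
  P[1] = {{0},{1,4},{2},{3},{5,6}}
  P[2] = {{0},{1,4},{2},{3},{5},{6}}
6 equivalence class(es) (converged in 3)
class of 4: {1,4}; class of 1: {1,4}

Answer: BISIMILAR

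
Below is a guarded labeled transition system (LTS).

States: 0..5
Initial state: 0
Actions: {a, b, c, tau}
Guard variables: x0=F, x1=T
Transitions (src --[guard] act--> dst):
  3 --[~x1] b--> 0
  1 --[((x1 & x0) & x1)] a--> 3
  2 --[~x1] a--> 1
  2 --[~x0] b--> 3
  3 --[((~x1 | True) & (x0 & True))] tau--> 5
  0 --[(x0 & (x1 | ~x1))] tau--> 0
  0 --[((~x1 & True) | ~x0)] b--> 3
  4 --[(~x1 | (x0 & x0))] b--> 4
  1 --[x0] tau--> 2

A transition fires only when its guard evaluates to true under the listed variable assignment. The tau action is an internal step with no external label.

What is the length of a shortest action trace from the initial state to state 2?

BFS to 2:
  Layer 0: {0}
  Layer 1: {3}
2 never appears.

Answer: UNREACHABLE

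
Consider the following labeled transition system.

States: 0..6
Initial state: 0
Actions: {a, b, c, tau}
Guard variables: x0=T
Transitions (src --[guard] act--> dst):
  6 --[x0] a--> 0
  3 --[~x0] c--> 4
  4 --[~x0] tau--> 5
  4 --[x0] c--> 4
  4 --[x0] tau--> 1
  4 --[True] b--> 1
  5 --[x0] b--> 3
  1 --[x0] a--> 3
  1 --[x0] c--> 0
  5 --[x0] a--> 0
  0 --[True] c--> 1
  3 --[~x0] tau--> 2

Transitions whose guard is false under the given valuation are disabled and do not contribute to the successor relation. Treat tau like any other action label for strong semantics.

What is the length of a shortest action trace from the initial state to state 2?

BFS to 2:
  depth 0: {0}
  depth 1: {1}
  depth 2: {3}
2 never appears.

Answer: UNREACHABLE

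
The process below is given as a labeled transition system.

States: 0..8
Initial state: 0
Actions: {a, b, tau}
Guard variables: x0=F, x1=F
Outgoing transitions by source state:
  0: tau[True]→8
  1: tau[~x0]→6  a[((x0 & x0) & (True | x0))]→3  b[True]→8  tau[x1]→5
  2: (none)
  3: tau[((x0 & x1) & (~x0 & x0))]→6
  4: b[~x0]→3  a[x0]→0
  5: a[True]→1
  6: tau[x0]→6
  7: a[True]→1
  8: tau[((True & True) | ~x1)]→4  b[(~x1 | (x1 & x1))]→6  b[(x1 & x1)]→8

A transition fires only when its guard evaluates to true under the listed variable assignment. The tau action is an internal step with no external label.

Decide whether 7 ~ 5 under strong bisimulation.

Compute ~ classes (split until stable):
  round 0: {{0,1,2,3,4,5,6,7,8}}
  round 1: {{0},{1,8},{2,3,6},{4},{5,7}}
  round 2: {{0},{1},{2,3,6},{4},{5,7},{8}}
Fixed point at round 3; 6 class(es).
[7]={5,7}  [5]={5,7}

Answer: BISIMILAR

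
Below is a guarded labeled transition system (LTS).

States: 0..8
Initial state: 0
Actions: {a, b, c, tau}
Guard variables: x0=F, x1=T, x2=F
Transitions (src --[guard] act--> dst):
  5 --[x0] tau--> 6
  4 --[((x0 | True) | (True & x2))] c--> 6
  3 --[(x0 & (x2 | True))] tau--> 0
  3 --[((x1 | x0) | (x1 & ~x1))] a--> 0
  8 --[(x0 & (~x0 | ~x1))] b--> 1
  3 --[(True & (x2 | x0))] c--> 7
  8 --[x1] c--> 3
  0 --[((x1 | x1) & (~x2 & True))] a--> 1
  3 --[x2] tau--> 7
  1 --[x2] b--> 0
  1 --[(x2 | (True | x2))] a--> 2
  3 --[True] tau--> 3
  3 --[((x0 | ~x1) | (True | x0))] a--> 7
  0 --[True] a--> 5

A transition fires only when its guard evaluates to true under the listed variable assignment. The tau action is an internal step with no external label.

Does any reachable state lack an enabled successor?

Answer: DEADLOCK at state 2

Trace:
R = {0,1,2,5}
  0: a→1  a→5  [deg 2]
  1: a→2  [deg 1]
  2: ∅  [STUCK]
  5: ∅  [STUCK]
witness 2: a·a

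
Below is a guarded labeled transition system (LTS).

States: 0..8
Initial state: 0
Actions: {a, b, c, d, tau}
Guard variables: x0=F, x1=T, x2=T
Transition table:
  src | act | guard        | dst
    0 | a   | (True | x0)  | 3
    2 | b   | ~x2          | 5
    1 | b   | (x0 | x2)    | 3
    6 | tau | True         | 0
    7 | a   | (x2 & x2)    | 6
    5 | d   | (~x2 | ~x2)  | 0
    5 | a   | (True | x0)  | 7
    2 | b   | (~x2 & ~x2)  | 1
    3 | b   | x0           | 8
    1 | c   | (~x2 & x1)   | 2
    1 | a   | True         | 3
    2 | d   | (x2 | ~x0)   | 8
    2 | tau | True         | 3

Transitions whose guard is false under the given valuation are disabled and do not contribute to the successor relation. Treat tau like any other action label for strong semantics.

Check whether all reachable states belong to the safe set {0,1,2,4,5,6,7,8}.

Answer: INVARIANT VIOLATED at state 3

Trace:
Inv-set: {0,1,2,4,5,6,7,8}
Reachable = {0,3}
  0: safe
  3: VIOLATES
counterexample path to 3: a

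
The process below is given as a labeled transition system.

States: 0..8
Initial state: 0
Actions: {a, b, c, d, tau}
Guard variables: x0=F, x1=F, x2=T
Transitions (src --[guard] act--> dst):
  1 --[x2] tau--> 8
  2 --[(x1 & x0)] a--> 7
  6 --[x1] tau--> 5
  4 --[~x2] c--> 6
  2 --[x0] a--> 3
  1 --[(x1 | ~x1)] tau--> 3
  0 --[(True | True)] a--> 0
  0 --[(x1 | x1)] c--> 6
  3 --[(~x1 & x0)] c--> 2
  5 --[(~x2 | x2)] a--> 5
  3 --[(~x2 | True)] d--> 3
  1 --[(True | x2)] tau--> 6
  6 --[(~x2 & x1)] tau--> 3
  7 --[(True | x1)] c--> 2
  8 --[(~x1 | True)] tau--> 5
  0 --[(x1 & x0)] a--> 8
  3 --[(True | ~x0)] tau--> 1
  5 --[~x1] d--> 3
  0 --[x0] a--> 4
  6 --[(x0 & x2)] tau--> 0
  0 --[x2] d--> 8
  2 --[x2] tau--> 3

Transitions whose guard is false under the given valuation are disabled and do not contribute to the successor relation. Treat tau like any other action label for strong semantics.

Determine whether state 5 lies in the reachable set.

Answer: REACHABLE

Trace:
After dropping false guards: 12 live edges.
L0 = {0}
L1 = {8}  cumulative {0,8}
L2 = {5}  cumulative {0,5,8}
L3 = {3}  cumulative {0,3,5,8}
L4 = {1}  cumulative {0,1,3,5,8}
L5 = {6}  cumulative {0,1,3,5,6,8}
Reach set: {0,1,3,5,6,8}
Path to 5: d·tau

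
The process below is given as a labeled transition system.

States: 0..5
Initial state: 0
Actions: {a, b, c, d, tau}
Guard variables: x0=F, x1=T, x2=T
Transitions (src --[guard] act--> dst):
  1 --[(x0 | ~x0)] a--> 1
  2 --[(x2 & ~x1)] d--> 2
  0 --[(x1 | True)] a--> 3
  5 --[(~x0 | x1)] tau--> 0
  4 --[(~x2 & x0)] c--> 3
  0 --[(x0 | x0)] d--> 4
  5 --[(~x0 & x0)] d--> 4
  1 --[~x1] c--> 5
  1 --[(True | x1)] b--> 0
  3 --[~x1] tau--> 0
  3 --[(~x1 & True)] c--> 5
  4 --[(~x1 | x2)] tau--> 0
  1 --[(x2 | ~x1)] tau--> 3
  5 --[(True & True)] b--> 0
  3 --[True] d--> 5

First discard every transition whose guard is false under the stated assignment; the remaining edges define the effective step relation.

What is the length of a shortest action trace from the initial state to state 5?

Answer: 2

Working:
BFS to 5:
  depth 0: {0}
  depth 1: {3}
  depth 2: {5}
depth(5)=2, e.g. a·d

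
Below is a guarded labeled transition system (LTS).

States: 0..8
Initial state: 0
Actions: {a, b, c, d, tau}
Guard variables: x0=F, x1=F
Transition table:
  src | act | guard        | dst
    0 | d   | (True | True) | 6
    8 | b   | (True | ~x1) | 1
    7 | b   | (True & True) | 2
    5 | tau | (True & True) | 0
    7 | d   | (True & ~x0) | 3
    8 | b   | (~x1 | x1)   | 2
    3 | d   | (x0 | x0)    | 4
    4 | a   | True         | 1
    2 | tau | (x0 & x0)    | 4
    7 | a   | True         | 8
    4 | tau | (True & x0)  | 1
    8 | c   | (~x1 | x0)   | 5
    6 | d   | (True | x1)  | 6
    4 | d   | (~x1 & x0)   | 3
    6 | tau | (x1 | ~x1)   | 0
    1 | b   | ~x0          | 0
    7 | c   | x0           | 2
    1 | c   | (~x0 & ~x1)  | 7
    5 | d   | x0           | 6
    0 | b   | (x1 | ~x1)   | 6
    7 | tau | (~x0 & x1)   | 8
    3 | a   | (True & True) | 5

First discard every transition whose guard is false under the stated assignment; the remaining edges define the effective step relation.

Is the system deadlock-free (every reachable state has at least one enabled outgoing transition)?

Answer: DEADLOCK-FREE

Analysis:
Reach set: {0,6}
  0: b→6  d→6  [2 exit(s)]
  6: d→6  tau→0  [2 exit(s)]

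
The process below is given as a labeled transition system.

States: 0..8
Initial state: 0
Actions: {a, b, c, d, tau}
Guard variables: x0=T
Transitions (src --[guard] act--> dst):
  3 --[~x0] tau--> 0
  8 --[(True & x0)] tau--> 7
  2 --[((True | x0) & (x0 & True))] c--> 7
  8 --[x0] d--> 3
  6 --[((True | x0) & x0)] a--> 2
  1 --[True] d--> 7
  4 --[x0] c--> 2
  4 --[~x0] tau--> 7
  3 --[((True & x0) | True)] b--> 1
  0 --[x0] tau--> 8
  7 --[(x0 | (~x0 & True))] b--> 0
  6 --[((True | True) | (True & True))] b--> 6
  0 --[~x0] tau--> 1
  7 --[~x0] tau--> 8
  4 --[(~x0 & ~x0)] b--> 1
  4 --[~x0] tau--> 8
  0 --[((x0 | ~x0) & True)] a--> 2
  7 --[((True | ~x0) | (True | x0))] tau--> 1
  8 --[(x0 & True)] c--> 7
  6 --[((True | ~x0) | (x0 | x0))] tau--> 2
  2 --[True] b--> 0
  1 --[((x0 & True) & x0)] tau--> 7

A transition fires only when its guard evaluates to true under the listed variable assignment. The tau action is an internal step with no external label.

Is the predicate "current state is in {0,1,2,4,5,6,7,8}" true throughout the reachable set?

Answer: INVARIANT VIOLATED at state 3

Trace:
Safe = {0,1,2,4,5,6,7,8}
R = {0,1,2,3,7,8}
  0: ok
  1: ok
  2: ok
  3: outside
  7: ok
  8: ok
counterexample path to 3: tau·d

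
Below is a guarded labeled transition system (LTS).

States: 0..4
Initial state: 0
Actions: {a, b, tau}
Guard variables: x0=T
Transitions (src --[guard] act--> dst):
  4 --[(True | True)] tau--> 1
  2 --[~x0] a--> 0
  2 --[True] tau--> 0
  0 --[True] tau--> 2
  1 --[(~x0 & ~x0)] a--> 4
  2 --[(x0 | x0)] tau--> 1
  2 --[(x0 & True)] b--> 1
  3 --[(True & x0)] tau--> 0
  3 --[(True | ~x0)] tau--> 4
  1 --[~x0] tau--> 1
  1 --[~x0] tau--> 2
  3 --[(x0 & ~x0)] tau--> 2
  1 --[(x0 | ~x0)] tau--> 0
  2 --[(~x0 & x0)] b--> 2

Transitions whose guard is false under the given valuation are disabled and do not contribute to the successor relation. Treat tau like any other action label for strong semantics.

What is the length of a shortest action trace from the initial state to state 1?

Breadth-first toward 1:
  Layer 0: {0}
  Layer 1: {2}
  Layer 2: {1}
1 enters at depth 2; path tau·b

Answer: 2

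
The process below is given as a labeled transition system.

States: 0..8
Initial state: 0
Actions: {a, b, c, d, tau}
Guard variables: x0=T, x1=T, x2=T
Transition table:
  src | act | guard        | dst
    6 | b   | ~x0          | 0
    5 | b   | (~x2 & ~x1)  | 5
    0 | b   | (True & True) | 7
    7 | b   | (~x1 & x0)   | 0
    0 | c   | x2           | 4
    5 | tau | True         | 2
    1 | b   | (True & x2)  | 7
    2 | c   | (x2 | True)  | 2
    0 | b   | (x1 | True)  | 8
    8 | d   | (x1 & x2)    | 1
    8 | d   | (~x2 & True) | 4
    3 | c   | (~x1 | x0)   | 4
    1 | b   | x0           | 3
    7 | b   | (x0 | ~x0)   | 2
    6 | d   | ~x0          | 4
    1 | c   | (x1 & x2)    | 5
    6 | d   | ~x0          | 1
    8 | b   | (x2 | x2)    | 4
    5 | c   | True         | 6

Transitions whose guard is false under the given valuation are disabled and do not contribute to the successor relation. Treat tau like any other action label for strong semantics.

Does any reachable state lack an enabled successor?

Answer: DEADLOCK at state 4

Analysis:
Reach set: {0,1,2,3,4,5,6,7,8}
  0: b→7  b→8  c→4  [3 exit(s)]
  1: b→3  b→7  c→5  [3 exit(s)]
  2: c→2  [1 exit(s)]
  3: c→4  [1 exit(s)]
  4: ∅  [deadlock]
  5: c→6  tau→2  [2 exit(s)]
  6: ∅  [deadlock]
  7: b→2  [1 exit(s)]
  8: b→4  d→1  [2 exit(s)]
trace reaching 4: c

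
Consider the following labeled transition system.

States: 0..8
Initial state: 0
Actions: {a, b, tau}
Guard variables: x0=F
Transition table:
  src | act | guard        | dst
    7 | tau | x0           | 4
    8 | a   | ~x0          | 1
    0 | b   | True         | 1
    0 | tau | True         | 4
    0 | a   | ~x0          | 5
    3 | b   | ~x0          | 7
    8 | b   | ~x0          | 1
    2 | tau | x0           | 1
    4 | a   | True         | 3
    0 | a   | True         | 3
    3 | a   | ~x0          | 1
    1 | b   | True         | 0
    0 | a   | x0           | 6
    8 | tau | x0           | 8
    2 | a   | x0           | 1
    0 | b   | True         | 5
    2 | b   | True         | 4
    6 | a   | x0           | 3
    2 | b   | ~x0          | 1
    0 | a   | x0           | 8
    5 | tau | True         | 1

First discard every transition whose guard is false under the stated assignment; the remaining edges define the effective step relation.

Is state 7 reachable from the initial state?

14 transition(s) survive guard evaluation.
L0 = {0}
L1 = {1,3,4,5}  total {0,1,3,4,5}
L2 = {7}  total {0,1,3,4,5,7}
R = {0,1,3,4,5,7}
trace reaching 7: a·b

Answer: REACHABLE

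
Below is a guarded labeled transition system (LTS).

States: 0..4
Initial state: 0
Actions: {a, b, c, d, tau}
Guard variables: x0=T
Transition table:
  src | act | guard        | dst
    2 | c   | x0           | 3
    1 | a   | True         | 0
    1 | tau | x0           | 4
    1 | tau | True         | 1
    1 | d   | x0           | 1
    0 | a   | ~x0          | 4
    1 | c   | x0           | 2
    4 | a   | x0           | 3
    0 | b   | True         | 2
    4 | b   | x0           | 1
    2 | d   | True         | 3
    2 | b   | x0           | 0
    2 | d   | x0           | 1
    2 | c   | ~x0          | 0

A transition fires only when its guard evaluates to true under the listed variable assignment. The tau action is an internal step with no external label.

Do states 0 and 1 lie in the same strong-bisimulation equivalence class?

Bisimulation quotient by refinement:
  round 0: {{0,1,2,3,4}}
  round 1: {{0},{1},{2},{3},{4}}
stable after 2 split(s): 5 block(s)
[0]={0}  [1]={1}

Answer: NOT BISIMILAR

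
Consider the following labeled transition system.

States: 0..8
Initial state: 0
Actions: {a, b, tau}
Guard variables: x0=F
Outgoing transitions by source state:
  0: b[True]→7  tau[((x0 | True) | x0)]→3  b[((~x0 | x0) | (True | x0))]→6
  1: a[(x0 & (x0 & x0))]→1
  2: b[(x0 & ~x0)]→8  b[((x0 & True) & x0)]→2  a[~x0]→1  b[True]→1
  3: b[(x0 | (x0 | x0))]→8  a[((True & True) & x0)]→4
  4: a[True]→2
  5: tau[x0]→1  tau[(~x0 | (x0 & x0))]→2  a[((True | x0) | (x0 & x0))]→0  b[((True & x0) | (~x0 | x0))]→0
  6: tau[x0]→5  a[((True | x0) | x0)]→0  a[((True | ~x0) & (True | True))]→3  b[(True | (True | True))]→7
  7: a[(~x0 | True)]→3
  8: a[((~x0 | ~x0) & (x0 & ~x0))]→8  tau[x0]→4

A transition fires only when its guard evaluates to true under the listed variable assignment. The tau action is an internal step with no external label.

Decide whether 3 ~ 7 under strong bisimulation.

Refine partition for ~:
  round 0: {{0,1,2,3,4,5,6,7,8}}
  round 1: {{0},{1,3,8},{2,6},{4,7},{5}}
  round 2: {{0},{1,3,8},{2},{4},{5},{6},{7}}
stable after 3 split(s): 7 block(s)
[3]={1,3,8}  [7]={7}

Answer: NOT BISIMILAR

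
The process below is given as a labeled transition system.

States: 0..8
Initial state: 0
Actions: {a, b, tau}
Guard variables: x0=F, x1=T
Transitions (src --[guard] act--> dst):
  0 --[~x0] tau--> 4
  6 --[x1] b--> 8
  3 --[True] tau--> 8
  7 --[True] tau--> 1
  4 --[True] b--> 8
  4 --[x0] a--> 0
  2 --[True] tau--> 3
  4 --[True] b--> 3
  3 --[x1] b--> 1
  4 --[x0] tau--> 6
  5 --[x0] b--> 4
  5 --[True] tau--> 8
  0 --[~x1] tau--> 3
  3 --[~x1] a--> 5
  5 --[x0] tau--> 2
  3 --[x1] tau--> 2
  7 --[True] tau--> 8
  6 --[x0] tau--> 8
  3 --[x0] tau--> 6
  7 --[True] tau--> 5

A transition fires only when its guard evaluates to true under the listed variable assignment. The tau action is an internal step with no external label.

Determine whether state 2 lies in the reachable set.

Answer: REACHABLE

Analysis:
Guard filter leaves 12 enabled edge(s).
depth 0: {0}
depth 1: {4}  now seen {0,4}
depth 2: {3,8}  now seen {0,3,4,8}
depth 3: {1,2}  now seen {0,1,2,3,4,8}
Reachable = {0,1,2,3,4,8}
trace reaching 2: tau·b·tau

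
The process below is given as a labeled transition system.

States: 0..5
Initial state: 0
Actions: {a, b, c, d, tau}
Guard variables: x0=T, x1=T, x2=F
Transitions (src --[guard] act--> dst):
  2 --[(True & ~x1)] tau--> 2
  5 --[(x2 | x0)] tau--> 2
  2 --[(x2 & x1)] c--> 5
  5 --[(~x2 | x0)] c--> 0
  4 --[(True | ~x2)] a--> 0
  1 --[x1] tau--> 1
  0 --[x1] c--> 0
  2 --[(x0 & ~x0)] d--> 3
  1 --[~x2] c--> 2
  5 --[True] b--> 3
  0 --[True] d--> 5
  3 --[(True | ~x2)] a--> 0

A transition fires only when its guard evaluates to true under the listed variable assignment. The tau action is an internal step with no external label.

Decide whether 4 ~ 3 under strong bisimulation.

Answer: BISIMILAR

Working:
Bisimulation quotient by refinement:
  round 0: {{0,1,2,3,4,5}}
  round 1: {{0},{1},{2},{3,4},{5}}
stable after 2 split(s): 5 block(s)
[4]={3,4}  [3]={3,4}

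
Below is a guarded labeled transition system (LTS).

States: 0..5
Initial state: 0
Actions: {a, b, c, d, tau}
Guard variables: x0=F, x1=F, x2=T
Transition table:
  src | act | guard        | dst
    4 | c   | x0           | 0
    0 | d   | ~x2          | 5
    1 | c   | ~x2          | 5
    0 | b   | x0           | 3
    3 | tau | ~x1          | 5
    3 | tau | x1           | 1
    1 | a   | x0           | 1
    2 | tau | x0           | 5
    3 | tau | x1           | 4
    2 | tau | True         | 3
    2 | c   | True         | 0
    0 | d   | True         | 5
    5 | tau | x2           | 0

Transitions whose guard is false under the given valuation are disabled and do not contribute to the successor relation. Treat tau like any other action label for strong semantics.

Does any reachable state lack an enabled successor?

Answer: DEADLOCK-FREE

Analysis:
Reach set: {0,5}
  0: d→5  [deg 1]
  5: tau→0  [deg 1]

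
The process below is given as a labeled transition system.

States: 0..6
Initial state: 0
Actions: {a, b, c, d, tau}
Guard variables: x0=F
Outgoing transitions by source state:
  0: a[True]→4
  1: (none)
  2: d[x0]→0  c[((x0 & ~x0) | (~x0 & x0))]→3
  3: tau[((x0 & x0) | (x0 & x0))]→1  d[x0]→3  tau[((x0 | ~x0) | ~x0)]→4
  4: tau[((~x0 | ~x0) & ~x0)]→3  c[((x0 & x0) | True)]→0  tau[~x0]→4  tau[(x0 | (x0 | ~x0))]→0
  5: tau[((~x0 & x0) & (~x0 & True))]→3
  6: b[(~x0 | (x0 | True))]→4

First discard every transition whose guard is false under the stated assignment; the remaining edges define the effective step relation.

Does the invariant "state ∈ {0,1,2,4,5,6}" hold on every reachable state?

Safe = {0,1,2,4,5,6}
R = {0,3,4}
  0: ✓
  3: ✗ unsafe
  4: ✓
witness against invariant: a·tau → 3

Answer: INVARIANT VIOLATED at state 3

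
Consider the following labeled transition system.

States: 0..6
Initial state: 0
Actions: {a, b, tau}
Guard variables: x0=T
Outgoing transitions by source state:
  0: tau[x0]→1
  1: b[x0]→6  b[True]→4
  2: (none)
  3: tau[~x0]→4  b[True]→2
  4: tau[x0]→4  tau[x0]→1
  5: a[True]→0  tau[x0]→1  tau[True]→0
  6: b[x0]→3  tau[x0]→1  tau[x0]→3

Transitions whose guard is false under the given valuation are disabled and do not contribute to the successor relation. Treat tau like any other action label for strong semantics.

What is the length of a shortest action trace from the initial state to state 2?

Answer: 4

Trace:
Layered search for 2:
  Layer 0: {0}
  Layer 1: {1}
  Layer 2: {4,6}
  Layer 3: {3}
  Layer 4: {2}
2 enters at depth 4; path tau·b·b·b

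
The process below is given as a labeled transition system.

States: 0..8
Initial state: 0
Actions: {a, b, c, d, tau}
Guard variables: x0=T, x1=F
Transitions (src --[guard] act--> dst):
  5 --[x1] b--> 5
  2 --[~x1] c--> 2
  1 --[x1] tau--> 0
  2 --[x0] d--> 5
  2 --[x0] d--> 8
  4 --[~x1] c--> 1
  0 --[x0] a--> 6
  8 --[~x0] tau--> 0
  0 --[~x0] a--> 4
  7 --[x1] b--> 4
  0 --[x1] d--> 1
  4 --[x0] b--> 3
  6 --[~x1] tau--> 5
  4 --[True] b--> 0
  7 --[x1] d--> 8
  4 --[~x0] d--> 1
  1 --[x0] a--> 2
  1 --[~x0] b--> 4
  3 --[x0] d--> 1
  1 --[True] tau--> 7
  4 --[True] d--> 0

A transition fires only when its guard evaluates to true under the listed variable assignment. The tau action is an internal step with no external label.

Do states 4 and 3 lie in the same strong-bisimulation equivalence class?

Refine partition for ~:
  π0 = {{0,1,2,3,4,5,6,7,8}}
  π1 = {{0},{1},{2},{3},{4},{5,7,8},{6}}
Fixed point at round 2; 7 class(es).
4∈{4}, 3∈{3}

Answer: NOT BISIMILAR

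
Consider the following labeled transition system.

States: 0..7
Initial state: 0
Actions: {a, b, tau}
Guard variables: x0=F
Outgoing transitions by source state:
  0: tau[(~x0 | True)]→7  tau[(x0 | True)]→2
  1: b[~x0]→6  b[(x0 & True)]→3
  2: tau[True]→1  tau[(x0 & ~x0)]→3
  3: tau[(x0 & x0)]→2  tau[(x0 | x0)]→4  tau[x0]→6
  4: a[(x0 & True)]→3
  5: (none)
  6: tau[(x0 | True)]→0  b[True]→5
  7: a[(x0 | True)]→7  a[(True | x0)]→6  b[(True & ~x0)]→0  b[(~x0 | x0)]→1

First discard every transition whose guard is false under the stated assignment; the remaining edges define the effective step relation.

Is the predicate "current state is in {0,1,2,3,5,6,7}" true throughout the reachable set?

Answer: INVARIANT HOLDS

Trace:
Inv-set: {0,1,2,3,5,6,7}
R = {0,1,2,5,6,7}
  0: safe
  1: safe
  2: safe
  5: safe
  6: safe
  7: safe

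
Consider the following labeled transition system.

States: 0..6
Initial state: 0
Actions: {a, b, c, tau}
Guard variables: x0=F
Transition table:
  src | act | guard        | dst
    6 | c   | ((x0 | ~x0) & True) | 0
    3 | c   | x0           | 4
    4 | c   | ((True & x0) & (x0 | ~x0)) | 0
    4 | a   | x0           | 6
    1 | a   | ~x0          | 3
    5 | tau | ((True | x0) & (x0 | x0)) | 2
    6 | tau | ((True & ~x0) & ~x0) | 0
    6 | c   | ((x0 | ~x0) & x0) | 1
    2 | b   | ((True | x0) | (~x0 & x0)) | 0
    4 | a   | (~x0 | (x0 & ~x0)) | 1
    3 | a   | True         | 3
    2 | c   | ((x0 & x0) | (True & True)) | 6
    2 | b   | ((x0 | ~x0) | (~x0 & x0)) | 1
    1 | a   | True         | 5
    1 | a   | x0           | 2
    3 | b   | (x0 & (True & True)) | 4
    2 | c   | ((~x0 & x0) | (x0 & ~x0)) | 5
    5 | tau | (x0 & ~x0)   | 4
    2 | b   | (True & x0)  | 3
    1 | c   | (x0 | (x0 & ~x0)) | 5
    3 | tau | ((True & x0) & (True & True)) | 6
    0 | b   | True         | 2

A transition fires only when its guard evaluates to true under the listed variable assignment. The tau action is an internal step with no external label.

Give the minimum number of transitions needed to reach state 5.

Answer: 3

Trace:
Layered search for 5:
  depth 0: {0}
  depth 1: {2}
  depth 2: {1,6}
  depth 3: {3,5}
depth(5)=3, e.g. b·b·a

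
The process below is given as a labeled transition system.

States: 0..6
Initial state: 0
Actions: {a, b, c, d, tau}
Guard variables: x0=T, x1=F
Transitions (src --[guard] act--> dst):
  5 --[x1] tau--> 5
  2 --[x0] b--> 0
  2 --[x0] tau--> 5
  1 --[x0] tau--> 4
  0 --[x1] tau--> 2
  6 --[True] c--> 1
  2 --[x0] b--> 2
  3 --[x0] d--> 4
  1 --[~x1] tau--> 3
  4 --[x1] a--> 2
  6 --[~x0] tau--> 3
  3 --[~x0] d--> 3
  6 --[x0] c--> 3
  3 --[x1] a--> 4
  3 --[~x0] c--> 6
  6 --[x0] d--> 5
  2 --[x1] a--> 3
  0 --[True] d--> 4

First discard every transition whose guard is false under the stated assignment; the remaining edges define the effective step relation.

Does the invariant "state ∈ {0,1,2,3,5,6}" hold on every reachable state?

Inv-set: {0,1,2,3,5,6}
Reach set: {0,4}
  0: safe
  4: ✗ unsafe
witness against invariant: d → 4

Answer: INVARIANT VIOLATED at state 4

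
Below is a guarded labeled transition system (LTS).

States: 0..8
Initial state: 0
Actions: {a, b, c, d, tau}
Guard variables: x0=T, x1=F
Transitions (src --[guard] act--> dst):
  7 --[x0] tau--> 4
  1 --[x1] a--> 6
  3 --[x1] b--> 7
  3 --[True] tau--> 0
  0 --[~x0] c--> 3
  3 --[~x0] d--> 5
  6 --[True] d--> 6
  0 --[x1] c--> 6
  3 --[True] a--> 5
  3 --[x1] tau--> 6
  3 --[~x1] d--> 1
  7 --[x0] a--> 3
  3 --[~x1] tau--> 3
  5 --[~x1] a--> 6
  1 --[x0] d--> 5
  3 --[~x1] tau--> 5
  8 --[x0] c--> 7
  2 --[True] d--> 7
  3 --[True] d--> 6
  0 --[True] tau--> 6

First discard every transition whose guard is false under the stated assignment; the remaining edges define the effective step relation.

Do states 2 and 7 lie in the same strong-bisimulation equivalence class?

Answer: NOT BISIMILAR

Analysis:
Bisimulation quotient by refinement:
  P[0] = {{0,1,2,3,4,5,6,7,8}}
  P[1] = {{0},{1,2,6},{3},{4},{5},{7},{8}}
  P[2] = {{0},{1},{2},{3},{4},{5},{6},{7},{8}}
stable after 3 split(s): 9 block(s)
class of 2: {2}; class of 7: {7}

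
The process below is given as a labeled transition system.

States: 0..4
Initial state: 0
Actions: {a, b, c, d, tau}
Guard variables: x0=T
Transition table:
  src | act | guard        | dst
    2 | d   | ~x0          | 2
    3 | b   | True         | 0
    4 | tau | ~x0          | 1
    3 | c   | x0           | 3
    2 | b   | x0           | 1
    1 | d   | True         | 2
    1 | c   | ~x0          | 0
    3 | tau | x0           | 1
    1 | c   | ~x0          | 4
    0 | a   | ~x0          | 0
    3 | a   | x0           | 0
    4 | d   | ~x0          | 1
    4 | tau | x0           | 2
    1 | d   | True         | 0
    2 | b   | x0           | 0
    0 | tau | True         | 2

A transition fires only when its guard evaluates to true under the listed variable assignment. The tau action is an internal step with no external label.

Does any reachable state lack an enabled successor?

R = {0,1,2}
  0: tau→2  [deg 1]
  1: d→0  d→2  [deg 2]
  2: b→0  b→1  [deg 2]

Answer: DEADLOCK-FREE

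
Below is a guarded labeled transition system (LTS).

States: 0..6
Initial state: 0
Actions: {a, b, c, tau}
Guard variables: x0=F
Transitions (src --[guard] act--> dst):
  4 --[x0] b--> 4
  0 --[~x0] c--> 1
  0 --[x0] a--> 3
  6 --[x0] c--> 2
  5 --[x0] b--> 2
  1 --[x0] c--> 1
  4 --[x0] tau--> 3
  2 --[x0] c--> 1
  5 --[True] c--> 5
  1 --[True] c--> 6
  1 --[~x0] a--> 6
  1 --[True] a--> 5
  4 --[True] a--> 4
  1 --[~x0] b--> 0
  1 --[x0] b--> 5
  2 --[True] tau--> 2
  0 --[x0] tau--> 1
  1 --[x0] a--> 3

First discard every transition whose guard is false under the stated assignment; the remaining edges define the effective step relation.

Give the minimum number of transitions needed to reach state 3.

Breadth-first toward 3:
  Layer 0: {0}
  Layer 1: {1}
  Layer 2: {5,6}
3 never appears.

Answer: UNREACHABLE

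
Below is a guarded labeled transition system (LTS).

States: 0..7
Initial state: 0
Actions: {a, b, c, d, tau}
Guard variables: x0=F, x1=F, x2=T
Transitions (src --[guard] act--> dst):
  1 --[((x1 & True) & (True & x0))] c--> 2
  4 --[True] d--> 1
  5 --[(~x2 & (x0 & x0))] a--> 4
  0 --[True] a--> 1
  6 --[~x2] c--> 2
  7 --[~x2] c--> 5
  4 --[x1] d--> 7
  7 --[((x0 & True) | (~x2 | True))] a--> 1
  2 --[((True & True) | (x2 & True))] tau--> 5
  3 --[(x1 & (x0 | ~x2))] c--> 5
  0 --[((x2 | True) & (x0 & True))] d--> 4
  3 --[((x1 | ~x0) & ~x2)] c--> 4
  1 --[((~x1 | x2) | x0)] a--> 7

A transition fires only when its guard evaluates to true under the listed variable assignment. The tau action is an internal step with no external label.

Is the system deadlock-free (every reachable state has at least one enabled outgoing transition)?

Reach set: {0,1,7}
  0: a→1  [1 exit(s)]
  1: a→7  [1 exit(s)]
  7: a→1  [1 exit(s)]

Answer: DEADLOCK-FREE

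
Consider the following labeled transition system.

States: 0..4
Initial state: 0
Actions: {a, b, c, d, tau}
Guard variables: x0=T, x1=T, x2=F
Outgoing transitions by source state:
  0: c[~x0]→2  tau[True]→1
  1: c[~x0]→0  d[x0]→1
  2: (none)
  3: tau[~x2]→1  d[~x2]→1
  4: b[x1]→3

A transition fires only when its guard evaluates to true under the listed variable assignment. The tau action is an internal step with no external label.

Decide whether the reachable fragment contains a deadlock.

Answer: DEADLOCK-FREE

Analysis:
R = {0,1}
  0: tau→1  [1 out]
  1: d→1  [1 out]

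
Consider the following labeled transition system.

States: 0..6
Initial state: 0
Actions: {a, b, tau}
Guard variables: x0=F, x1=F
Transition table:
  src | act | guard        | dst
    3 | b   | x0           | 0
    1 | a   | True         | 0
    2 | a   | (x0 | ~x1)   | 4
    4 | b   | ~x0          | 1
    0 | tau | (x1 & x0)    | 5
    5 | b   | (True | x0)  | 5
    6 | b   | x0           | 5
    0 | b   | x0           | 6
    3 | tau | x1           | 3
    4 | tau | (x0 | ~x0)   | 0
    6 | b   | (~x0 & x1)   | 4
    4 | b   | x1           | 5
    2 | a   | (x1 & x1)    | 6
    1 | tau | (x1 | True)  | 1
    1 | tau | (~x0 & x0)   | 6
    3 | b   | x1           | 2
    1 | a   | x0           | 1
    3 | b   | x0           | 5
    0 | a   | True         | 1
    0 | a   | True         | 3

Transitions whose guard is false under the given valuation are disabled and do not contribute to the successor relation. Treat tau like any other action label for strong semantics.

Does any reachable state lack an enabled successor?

Answer: DEADLOCK at state 3

Analysis:
Reach set: {0,1,3}
  0: a→1  a→3  [2 out]
  1: a→0  tau→1  [2 out]
  3: ∅  [no exit]
witness 3: a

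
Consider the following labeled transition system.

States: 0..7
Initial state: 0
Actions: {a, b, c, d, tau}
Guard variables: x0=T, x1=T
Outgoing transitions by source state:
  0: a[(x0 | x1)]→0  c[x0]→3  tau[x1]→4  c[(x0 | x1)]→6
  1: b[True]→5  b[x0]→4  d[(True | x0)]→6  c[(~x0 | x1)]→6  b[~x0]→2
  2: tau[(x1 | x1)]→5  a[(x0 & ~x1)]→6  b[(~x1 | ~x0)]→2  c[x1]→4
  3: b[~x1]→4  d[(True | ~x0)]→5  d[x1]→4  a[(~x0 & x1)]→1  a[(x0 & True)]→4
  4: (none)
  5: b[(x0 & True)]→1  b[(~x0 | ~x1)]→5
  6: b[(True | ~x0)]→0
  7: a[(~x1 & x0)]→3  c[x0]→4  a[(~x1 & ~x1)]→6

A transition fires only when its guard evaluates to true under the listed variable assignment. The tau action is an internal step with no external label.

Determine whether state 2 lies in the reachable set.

Answer: UNREACHABLE

Working:
Guard filter leaves 16 enabled edge(s).
depth 0: {0}
depth 1: {3,4,6}  now seen {0,3,4,6}
depth 2: {5}  now seen {0,3,4,5,6}
depth 3: {1}  now seen {0,1,3,4,5,6}
Reachable = {0,1,3,4,5,6}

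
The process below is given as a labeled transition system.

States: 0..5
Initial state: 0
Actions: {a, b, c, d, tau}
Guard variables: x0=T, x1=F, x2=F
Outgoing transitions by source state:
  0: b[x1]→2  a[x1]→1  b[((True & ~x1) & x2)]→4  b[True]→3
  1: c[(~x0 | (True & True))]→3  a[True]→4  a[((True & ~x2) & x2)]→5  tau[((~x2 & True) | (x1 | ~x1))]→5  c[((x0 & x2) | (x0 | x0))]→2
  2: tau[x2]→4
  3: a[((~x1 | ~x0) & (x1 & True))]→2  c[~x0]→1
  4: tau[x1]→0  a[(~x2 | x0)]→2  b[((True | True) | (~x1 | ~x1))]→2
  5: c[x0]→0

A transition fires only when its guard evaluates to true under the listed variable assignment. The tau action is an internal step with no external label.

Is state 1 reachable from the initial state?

Answer: UNREACHABLE

Working:
8 transition(s) survive guard evaluation.
Layer 0: {0}
Layer 1: {3}  total {0,3}
Reachable = {0,3}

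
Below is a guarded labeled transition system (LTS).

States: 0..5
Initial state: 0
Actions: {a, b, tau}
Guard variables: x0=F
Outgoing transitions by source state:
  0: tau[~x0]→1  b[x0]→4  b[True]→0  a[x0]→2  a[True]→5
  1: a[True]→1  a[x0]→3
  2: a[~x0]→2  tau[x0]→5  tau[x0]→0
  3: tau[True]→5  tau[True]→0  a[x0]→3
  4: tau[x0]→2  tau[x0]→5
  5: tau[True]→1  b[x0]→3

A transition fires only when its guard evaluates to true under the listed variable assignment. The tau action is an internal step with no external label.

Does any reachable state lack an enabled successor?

Answer: DEADLOCK-FREE

Working:
Reachable = {0,1,5}
  0: a→5  b→0  tau→1  [3 out]
  1: a→1  [1 out]
  5: tau→1  [1 out]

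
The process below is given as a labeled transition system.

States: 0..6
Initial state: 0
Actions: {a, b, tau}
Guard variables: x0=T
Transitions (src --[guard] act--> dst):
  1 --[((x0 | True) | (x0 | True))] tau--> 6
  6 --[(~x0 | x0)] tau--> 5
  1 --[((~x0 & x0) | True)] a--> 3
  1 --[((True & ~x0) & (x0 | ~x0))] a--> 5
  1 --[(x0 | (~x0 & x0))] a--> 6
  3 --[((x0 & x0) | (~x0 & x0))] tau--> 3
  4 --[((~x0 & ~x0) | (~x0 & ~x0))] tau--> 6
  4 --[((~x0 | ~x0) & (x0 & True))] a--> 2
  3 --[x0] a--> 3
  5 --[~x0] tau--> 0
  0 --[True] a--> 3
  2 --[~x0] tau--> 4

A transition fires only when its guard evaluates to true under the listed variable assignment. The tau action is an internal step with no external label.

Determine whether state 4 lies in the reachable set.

After dropping false guards: 7 live edges.
L0 = {0}
L1 = {3}  now seen {0,3}
Reachable = {0,3}

Answer: UNREACHABLE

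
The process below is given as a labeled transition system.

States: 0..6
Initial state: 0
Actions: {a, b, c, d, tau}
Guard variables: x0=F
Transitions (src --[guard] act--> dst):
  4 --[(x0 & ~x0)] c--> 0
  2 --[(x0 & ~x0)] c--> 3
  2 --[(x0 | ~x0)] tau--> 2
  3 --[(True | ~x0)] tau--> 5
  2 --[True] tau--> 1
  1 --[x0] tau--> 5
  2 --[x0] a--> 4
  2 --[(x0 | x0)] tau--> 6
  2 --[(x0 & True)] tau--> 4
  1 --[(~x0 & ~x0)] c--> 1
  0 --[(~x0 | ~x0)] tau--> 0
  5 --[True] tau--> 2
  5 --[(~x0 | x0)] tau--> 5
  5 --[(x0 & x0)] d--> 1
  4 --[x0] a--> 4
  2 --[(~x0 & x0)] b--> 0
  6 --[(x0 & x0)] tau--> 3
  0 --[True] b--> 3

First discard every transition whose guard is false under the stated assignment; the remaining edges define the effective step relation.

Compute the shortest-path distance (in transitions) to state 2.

BFS to 2:
  depth 0: {0}
  depth 1: {3}
  depth 2: {5}
  depth 3: {2}
depth(2)=3, e.g. b·tau·tau

Answer: 3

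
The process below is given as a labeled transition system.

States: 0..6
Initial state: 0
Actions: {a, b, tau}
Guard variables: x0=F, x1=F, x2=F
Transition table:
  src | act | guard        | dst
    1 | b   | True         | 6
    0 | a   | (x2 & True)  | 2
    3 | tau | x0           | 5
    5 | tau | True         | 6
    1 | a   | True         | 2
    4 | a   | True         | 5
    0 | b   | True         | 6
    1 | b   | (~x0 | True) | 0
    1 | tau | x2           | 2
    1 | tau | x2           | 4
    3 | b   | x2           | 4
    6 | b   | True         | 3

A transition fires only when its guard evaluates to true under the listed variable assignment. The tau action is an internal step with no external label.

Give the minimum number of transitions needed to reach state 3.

Answer: 2

Analysis:
Layered search for 3:
  depth 0: {0}
  depth 1: {6}
  depth 2: {3}
depth(3)=2, e.g. b·b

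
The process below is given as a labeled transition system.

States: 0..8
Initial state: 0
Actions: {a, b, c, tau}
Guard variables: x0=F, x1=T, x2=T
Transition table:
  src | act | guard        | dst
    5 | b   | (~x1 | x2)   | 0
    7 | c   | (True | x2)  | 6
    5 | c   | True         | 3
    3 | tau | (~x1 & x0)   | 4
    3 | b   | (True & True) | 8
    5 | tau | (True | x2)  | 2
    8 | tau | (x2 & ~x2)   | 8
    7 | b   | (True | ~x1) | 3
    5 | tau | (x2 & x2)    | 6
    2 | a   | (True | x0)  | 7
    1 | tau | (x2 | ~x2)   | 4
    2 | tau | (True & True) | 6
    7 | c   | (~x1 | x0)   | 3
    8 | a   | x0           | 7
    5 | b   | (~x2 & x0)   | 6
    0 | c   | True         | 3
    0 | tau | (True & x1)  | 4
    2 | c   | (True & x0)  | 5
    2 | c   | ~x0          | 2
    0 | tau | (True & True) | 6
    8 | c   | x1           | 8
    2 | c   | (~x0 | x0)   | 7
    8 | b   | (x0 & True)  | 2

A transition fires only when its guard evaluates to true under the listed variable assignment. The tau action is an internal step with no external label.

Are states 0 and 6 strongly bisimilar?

Answer: NOT BISIMILAR

Trace:
Refine partition for ~:
  round 0: {{0,1,2,3,4,5,6,7,8}}
  round 1: {{0},{1},{2},{3},{4,6},{5},{7},{8}}
8 equivalence class(es) (converged in 2)
class of 0: {0}; class of 6: {4,6}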